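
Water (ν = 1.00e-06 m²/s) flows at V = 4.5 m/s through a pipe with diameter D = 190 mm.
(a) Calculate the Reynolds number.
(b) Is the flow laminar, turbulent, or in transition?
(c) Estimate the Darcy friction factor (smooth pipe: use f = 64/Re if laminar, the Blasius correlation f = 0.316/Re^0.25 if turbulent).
(a) Re = V·D/ν = 4.5·0.19/1.00e-06 = 855000
(b) Flow regime: turbulent (Re > 4000)
(c) Friction factor: f = 0.316/Re^0.25 = 0.316/855000^0.25 = 0.01039 (Blasius is strictly valid for Re ≲ 1e5; used here as the smooth-pipe estimate the problem specifies)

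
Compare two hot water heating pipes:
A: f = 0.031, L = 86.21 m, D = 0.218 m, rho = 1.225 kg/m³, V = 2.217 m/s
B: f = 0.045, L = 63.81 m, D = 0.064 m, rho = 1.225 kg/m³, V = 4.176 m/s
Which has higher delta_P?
delta_P(A) = 0.03691 kPa, delta_P(B) = 0.4792 kPa. Answer: B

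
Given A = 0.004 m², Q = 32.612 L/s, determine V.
Formula: Q = A V
Substituting knowns: 32.612 = 0.004·V·1000
Solving for V: V = (32.612/1000)/0.004 = 8.153 m/s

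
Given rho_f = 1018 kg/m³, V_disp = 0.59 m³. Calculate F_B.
Formula: F_B = \rho_f g V_{disp}
F_B = 1018·9.81·0.59 = 5892 N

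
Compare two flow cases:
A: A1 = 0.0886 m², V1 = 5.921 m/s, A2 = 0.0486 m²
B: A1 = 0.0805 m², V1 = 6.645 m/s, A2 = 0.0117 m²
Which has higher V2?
V2(A) = 10.79 m/s, V2(B) = 45.72 m/s. Answer: B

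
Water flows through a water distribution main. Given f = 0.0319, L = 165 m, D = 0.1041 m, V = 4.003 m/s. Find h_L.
Formula: h_L = f \frac{L}{D} \frac{V^2}{2g}
h_L = 0.0319·(165/0.1041)·4.003²/(2·9.81) = 41.29 m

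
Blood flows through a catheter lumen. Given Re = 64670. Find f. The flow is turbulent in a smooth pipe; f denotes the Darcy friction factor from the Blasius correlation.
Formula: f = \frac{0.316}{Re^{0.25}}
f = 0.316/64670^0.25 = 0.01982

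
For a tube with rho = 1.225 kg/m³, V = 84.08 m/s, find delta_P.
Formula: V = \sqrt{\frac{2 \Delta P}{\rho}}
Substituting knowns: 84.08 = √(2·(delta_P·1000)/1.225)
Solving for delta_P: delta_P = 84.08²·1.225/2/1000 = 4.33 kPa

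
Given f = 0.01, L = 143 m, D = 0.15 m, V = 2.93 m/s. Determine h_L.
Formula: h_L = f \frac{L}{D} \frac{V^2}{2g}
h_L = 0.01·(143/0.15)·2.93²/(2·9.81) = 4.171 m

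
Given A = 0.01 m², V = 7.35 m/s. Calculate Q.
Formula: Q = A V
Q = 0.01·7.35·1000 = 73.5 L/s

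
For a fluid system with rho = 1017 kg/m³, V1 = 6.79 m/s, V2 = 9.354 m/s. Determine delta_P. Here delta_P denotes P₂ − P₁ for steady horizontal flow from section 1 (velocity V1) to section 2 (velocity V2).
Formula: \Delta P = \frac{1}{2} \rho (V_1^2 - V_2^2)
delta_P = 0.5·1017·(6.79² − 9.354²)/1000 = -21.05 kPa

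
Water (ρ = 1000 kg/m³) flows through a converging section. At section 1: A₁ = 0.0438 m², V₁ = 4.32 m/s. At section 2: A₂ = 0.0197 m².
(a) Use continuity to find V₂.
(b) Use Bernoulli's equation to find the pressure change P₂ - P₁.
(a) Continuity: A₁V₁=A₂V₂ -> V₂=A₁V₁/A₂=0.0438*4.32/0.0197=9.60 m/s
(b) Bernoulli: P₂-P₁=0.5*rho*(V₁^2-V₂^2)/1000=0.5*1000*(4.32^2-9.60^2)/1000=-36.75 kPa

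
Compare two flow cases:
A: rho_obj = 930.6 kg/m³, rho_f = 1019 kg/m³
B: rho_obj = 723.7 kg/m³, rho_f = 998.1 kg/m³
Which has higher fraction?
fraction(A) = 0.9132, fraction(B) = 0.7251. Answer: A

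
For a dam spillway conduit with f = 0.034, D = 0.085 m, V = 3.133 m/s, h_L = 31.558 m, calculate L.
Formula: h_L = f \frac{L}{D} \frac{V^2}{2g}
Substituting knowns: 31.558 = 0.034·(L/0.085)·3.133²/(2·9.81)
Solving for L: L = 31.558·2·9.81·0.085/(0.034·3.133²) = 157.7 m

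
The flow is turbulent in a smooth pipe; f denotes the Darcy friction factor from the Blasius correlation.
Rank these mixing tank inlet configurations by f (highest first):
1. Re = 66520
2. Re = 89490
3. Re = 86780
Case 1: f = 0.01968
Case 2: f = 0.01827
Case 3: f = 0.01841
Ranking (highest first): 1, 3, 2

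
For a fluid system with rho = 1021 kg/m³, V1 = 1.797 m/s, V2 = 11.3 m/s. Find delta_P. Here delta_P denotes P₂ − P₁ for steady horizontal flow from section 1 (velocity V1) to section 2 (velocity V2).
Formula: \Delta P = \frac{1}{2} \rho (V_1^2 - V_2^2)
delta_P = 0.5·1021·(1.797² − 11.3²)/1000 = -63.54 kPa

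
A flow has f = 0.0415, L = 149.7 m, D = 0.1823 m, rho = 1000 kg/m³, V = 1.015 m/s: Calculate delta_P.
Formula: \Delta P = f \frac{L}{D} \frac{\rho V^2}{2}
delta_P = 0.0415·(149.7/0.1823)·0.5·1000·1.015²/1000 = 17.55 kPa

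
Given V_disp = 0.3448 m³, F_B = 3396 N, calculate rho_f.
Formula: F_B = \rho_f g V_{disp}
Substituting knowns: 3396 = rho_f·9.81·0.3448
Solving for rho_f: rho_f = 3396/(9.81·0.3448) = 1004 kg/m³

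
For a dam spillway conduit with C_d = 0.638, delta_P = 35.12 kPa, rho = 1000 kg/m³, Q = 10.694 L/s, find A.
Formula: Q = C_d A \sqrt{\frac{2 \Delta P}{\rho}}
Substituting knowns: 10.694 = 0.638·A·√(2·(35.12·1000)/1000)·1000
Solving for A: A = (10.694/1000)/(0.638·√(2·(35.12·1000)/1000)) = 0.002 m²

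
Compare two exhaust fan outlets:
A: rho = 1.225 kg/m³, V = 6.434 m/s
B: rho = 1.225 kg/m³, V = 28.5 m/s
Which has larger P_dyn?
P_dyn(A) = 0.02536 kPa, P_dyn(B) = 0.4975 kPa. Answer: B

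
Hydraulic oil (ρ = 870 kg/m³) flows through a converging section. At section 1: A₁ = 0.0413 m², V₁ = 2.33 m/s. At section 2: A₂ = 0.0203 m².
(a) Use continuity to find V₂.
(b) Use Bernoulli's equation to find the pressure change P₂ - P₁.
(a) Continuity: A₁V₁=A₂V₂ -> V₂=A₁V₁/A₂=0.0413*2.33/0.0203=4.74 m/s
(b) Bernoulli: P₂-P₁=0.5*rho*(V₁^2-V₂^2)/1000=0.5*870*(2.33^2-4.74^2)/1000=-7.412 kPa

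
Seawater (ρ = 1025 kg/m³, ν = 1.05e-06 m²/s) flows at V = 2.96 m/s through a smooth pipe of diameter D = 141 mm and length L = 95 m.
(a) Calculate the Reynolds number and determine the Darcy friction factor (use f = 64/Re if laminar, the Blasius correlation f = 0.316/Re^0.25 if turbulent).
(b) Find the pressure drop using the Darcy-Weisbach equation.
(a) Re = V·D/ν = 2.96·0.141/1.05e-06 = 397490 → turbulent (Re > 4000); f = 0.316/Re^0.25 = 0.316/397490^0.25 = 0.012585 (Blasius is strictly valid for Re ≲ 1e5; used here as the smooth-pipe estimate the problem specifies)
(b) Darcy-Weisbach: ΔP = f·(L/D)·½ρV²/1000 = 0.012585·(95/0.141)·½·1025·2.96²/1000 = 38.07 kPa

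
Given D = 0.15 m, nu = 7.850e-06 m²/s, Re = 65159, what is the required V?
Formula: Re = \frac{V D}{\nu}
Substituting knowns: 65159 = V·0.15/7.850e-06
Solving for V: V = 65159·7.850e-06/0.15 = 3.41 m/s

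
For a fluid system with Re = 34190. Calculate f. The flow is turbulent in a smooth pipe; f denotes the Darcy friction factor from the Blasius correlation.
Formula: f = \frac{0.316}{Re^{0.25}}
f = 0.316/34190^0.25 = 0.02324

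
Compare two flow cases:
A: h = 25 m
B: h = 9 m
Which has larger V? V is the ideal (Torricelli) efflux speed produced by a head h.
V(A) = 22.15 m/s, V(B) = 13.29 m/s. Answer: A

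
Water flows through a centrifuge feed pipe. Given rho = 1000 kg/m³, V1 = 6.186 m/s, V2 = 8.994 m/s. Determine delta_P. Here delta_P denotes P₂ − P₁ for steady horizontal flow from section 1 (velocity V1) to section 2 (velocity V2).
Formula: \Delta P = \frac{1}{2} \rho (V_1^2 - V_2^2)
delta_P = 0.5·1000·(6.186² − 8.994²)/1000 = -21.31 kPa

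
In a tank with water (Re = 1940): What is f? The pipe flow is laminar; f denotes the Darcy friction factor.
Formula: f = \frac{64}{Re}
f = 64/1940 = 0.03299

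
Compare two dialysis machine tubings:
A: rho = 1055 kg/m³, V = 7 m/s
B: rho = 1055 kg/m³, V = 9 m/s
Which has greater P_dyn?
P_dyn(A) = 25.85 kPa, P_dyn(B) = 42.73 kPa. Answer: B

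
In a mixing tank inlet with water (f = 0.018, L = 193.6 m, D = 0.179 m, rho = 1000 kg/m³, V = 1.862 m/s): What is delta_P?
Formula: \Delta P = f \frac{L}{D} \frac{\rho V^2}{2}
delta_P = 0.018·(193.6/0.179)·0.5·1000·1.862²/1000 = 33.75 kPa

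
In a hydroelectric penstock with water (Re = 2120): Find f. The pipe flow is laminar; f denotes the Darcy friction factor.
Formula: f = \frac{64}{Re}
f = 64/2120 = 0.03019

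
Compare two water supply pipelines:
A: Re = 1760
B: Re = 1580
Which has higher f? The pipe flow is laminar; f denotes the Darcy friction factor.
f(A) = 0.03636, f(B) = 0.04051. Answer: B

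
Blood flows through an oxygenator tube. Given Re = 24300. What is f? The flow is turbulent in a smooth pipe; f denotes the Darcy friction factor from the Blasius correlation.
Formula: f = \frac{0.316}{Re^{0.25}}
f = 0.316/24300^0.25 = 0.02531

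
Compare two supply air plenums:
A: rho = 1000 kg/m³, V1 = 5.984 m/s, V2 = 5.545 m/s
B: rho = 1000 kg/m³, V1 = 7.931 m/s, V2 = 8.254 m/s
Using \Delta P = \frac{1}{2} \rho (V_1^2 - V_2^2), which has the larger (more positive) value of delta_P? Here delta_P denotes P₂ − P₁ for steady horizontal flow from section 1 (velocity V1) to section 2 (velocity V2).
delta_P(A) = 2.531 kPa, delta_P(B) = -2.614 kPa. Answer: A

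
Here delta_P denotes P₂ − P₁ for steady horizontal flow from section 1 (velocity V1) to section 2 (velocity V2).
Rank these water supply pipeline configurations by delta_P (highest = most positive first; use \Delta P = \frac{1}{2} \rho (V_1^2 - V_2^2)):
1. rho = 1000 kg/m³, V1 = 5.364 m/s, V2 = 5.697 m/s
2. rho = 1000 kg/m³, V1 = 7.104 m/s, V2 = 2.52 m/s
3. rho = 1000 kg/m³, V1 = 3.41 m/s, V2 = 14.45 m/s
Case 1: delta_P = -1.842 kPa
Case 2: delta_P = 22.06 kPa
Case 3: delta_P = -98.59 kPa
Ranking (highest first): 2, 1, 3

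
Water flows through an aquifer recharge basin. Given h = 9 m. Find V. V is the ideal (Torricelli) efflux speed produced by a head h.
Formula: V = \sqrt{2 g h}
V = √(2·9.81·9) = 13.29 m/s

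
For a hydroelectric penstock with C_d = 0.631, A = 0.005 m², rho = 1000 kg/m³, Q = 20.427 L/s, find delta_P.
Formula: Q = C_d A \sqrt{\frac{2 \Delta P}{\rho}}
Substituting knowns: 20.427 = 0.631·0.005·√(2·(delta_P·1000)/1000)·1000
Solving for delta_P: delta_P = ((20.427/1000)/(0.631·0.005))²·1000/2/1000 = 20.96 kPa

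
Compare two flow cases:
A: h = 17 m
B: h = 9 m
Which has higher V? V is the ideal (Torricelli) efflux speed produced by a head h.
V(A) = 18.26 m/s, V(B) = 13.29 m/s. Answer: A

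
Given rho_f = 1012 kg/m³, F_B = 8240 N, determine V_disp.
Formula: F_B = \rho_f g V_{disp}
Substituting knowns: 8240 = 1012·9.81·V_disp
Solving for V_disp: V_disp = 8240/(1012·9.81) = 0.83 m³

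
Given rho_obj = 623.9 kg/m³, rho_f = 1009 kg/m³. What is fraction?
Formula: f_{sub} = \frac{\rho_{obj}}{\rho_f}
fraction = 623.9/1009 = 0.6183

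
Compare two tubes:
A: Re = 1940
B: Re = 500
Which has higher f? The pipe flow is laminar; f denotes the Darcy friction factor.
f(A) = 0.03299, f(B) = 0.128. Answer: B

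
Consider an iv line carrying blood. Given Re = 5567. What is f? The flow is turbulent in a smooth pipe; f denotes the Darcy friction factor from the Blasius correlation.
Formula: f = \frac{0.316}{Re^{0.25}}
f = 0.316/5567^0.25 = 0.03658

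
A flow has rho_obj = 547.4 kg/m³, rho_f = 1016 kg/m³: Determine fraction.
Formula: f_{sub} = \frac{\rho_{obj}}{\rho_f}
fraction = 547.4/1016 = 0.5388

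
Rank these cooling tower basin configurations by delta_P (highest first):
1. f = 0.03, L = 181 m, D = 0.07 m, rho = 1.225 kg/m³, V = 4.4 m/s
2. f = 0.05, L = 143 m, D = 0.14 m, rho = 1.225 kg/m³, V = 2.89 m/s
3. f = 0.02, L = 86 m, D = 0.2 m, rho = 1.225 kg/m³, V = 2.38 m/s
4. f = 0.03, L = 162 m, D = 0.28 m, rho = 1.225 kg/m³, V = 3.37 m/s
Case 1: delta_P = 0.9198 kPa
Case 2: delta_P = 0.2613 kPa
Case 3: delta_P = 0.02984 kPa
Case 4: delta_P = 0.1207 kPa
Ranking (highest first): 1, 2, 4, 3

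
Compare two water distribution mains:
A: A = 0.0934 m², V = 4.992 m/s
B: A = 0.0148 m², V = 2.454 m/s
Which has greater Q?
Q(A) = 466.3 L/s, Q(B) = 36.32 L/s. Answer: A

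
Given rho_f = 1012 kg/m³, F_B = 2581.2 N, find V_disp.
Formula: F_B = \rho_f g V_{disp}
Substituting knowns: 2581.2 = 1012·9.81·V_disp
Solving for V_disp: V_disp = 2581.2/(1012·9.81) = 0.26 m³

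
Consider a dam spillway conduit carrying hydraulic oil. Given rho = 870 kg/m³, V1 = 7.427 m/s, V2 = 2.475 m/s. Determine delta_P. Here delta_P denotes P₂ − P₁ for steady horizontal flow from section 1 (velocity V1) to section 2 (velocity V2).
Formula: \Delta P = \frac{1}{2} \rho (V_1^2 - V_2^2)
delta_P = 0.5·870·(7.427² − 2.475²)/1000 = 21.33 kPa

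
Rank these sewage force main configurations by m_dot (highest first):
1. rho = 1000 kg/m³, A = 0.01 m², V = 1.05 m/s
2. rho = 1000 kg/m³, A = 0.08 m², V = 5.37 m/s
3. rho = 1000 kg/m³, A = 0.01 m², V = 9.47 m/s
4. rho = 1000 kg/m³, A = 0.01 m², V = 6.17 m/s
Case 1: m_dot = 10.5 kg/s
Case 2: m_dot = 429.6 kg/s
Case 3: m_dot = 94.7 kg/s
Case 4: m_dot = 61.7 kg/s
Ranking (highest first): 2, 3, 4, 1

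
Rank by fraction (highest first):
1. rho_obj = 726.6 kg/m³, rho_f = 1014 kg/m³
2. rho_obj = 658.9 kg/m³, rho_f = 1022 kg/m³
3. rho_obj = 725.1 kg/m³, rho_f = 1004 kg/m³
Case 1: fraction = 0.7166
Case 2: fraction = 0.6447
Case 3: fraction = 0.7222
Ranking (highest first): 3, 1, 2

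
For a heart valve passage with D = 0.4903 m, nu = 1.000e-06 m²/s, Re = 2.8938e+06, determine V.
Formula: Re = \frac{V D}{\nu}
Substituting knowns: 2.8938e+06 = V·0.4903/1.000e-06
Solving for V: V = 2.8938e+06·1.000e-06/0.4903 = 5.902 m/s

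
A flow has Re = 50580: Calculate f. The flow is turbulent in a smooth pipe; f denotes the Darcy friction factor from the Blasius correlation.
Formula: f = \frac{0.316}{Re^{0.25}}
f = 0.316/50580^0.25 = 0.02107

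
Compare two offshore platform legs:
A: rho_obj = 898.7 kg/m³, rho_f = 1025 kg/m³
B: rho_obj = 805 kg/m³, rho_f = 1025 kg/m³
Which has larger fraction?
fraction(A) = 0.8768, fraction(B) = 0.7854. Answer: A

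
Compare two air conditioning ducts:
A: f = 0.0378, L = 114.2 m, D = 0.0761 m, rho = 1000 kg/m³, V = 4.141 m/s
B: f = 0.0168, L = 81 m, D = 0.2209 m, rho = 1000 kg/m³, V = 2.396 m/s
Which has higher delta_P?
delta_P(A) = 486.4 kPa, delta_P(B) = 17.68 kPa. Answer: A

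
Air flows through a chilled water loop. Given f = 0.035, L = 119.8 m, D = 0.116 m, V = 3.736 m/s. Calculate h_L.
Formula: h_L = f \frac{L}{D} \frac{V^2}{2g}
h_L = 0.035·(119.8/0.116)·3.736²/(2·9.81) = 25.71 m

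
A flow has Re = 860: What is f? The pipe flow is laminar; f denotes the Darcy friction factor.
Formula: f = \frac{64}{Re}
f = 64/860 = 0.07442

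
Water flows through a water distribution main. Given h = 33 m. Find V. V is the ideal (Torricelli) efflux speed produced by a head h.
Formula: V = \sqrt{2 g h}
V = √(2·9.81·33) = 25.45 m/s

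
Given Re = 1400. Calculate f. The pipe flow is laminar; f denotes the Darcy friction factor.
Formula: f = \frac{64}{Re}
f = 64/1400 = 0.04571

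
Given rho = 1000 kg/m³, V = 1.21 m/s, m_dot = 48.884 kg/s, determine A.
Formula: \dot{m} = \rho A V
Substituting knowns: 48.884 = 1000·A·1.21
Solving for A: A = 48.884/(1000·1.21) = 0.0404 m²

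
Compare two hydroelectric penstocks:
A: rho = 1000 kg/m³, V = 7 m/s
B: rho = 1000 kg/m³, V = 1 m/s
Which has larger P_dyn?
P_dyn(A) = 24.5 kPa, P_dyn(B) = 0.5 kPa. Answer: A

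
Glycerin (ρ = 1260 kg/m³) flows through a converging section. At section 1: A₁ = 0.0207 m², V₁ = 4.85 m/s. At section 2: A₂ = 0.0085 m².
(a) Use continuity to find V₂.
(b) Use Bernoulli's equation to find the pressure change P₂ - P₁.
(a) Continuity: A₁V₁=A₂V₂ -> V₂=A₁V₁/A₂=0.0207*4.85/0.0085=11.81 m/s
(b) Bernoulli: P₂-P₁=0.5*rho*(V₁^2-V₂^2)/1000=0.5*1260*(4.85^2-11.81^2)/1000=-73.05 kPa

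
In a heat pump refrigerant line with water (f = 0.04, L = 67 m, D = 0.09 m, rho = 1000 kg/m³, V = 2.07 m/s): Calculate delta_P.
Formula: \Delta P = f \frac{L}{D} \frac{\rho V^2}{2}
delta_P = 0.04·(67/0.09)·0.5·1000·2.07²/1000 = 63.8 kPa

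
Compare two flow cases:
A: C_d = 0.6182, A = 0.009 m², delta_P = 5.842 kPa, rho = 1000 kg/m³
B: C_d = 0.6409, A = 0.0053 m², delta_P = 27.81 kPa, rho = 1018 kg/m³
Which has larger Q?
Q(A) = 19.02 L/s, Q(B) = 25.11 L/s. Answer: B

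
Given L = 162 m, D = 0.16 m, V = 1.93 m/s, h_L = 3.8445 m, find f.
Formula: h_L = f \frac{L}{D} \frac{V^2}{2g}
Substituting knowns: 3.8445 = f·(162/0.16)·1.93²/(2·9.81)
Solving for f: f = 3.8445·2·9.81/((162/0.16)·1.93²) = 0.02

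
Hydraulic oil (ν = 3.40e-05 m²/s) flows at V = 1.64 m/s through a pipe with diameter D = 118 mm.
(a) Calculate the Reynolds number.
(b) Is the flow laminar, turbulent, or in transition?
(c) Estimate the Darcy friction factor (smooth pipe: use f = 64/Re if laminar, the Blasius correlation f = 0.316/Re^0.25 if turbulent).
(a) Re = V·D/ν = 1.64·0.118/3.40e-05 = 5691.8
(b) Flow regime: turbulent (Re > 4000)
(c) Friction factor: f = 0.316/Re^0.25 = 0.316/5691.8^0.25 = 0.03638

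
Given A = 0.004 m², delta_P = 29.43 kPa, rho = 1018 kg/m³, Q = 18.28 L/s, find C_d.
Formula: Q = C_d A \sqrt{\frac{2 \Delta P}{\rho}}
Substituting knowns: 18.28 = C_d·0.004·√(2·(29.43·1000)/1018)·1000
Solving for C_d: C_d = (18.28/1000)/(0.004·√(2·(29.43·1000)/1018)) = 0.601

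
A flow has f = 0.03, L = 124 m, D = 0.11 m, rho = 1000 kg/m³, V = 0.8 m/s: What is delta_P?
Formula: \Delta P = f \frac{L}{D} \frac{\rho V^2}{2}
delta_P = 0.03·(124/0.11)·0.5·1000·0.8²/1000 = 10.82 kPa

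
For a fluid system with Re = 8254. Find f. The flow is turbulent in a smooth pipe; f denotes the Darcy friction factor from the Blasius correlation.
Formula: f = \frac{0.316}{Re^{0.25}}
f = 0.316/8254^0.25 = 0.03315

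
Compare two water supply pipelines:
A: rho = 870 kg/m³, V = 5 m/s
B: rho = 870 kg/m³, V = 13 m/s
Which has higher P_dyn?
P_dyn(A) = 10.88 kPa, P_dyn(B) = 73.52 kPa. Answer: B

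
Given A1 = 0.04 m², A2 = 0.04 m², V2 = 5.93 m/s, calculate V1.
Formula: V_2 = \frac{A_1 V_1}{A_2}
Substituting knowns: 5.93 = 0.04·V1/0.04
Solving for V1: V1 = 5.93·0.04/0.04 = 5.93 m/s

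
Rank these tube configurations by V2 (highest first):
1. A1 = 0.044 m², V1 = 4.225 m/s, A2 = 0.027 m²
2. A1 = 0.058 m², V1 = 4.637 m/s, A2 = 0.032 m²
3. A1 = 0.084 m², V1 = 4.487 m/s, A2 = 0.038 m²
Case 1: V2 = 6.885 m/s
Case 2: V2 = 8.405 m/s
Case 3: V2 = 9.919 m/s
Ranking (highest first): 3, 2, 1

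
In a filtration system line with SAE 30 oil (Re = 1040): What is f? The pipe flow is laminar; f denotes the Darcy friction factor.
Formula: f = \frac{64}{Re}
f = 64/1040 = 0.06154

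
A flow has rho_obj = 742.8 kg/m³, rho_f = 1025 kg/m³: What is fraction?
Formula: f_{sub} = \frac{\rho_{obj}}{\rho_f}
fraction = 742.8/1025 = 0.7247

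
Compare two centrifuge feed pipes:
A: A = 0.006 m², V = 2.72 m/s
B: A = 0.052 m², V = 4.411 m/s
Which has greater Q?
Q(A) = 16.32 L/s, Q(B) = 229.4 L/s. Answer: B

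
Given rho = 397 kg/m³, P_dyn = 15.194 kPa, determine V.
Formula: P_{dyn} = \frac{1}{2} \rho V^2
Substituting knowns: 15.194 = 0.5·397·V²/1000
Solving for V: V = √(2·(15.194·1000)/397) = 8.749 m/s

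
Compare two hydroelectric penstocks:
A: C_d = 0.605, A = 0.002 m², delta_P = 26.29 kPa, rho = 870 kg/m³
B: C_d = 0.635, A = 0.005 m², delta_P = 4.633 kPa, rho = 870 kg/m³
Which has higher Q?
Q(A) = 9.407 L/s, Q(B) = 10.36 L/s. Answer: B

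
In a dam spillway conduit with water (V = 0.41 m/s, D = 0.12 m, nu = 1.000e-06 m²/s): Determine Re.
Formula: Re = \frac{V D}{\nu}
Re = 0.41·0.12/1.000e-06 = 49200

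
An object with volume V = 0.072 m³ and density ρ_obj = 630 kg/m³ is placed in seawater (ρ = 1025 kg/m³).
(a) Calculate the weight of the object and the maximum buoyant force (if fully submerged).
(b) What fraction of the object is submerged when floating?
(a) W=rho_obj*g*V=630*9.81*0.072=445.0 N; F_B(max)=rho*g*V=1025*9.81*0.072=724.0 N
(b) Floating fraction=rho_obj/rho=630/1025=0.615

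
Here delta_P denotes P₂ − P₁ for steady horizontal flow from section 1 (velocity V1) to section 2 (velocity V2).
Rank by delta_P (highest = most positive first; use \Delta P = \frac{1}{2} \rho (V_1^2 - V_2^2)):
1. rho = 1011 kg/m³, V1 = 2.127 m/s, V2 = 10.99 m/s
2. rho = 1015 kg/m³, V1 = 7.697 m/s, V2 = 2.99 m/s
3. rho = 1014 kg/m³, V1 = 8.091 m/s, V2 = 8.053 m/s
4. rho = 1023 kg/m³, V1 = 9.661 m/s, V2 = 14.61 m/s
Case 1: delta_P = -58.77 kPa
Case 2: delta_P = 25.53 kPa
Case 3: delta_P = 0.311 kPa
Case 4: delta_P = -61.44 kPa
Ranking (highest first): 2, 3, 1, 4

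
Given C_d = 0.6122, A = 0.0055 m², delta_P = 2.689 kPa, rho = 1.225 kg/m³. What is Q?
Formula: Q = C_d A \sqrt{\frac{2 \Delta P}{\rho}}
Q = 0.6122·0.0055·√(2·(2.689·1000)/1.225)·1000 = 223.1 L/s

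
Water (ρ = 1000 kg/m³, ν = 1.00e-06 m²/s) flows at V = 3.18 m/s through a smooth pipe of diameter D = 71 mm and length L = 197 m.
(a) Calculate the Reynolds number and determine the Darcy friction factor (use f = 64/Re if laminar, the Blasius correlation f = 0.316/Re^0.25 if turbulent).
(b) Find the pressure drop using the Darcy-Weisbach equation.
(a) Re = V·D/ν = 3.18·0.071/1.00e-06 = 225780 → turbulent (Re > 4000); f = 0.316/Re^0.25 = 0.316/225780^0.25 = 0.014497 (Blasius is strictly valid for Re ≲ 1e5; used here as the smooth-pipe estimate the problem specifies)
(b) Darcy-Weisbach: ΔP = f·(L/D)·½ρV²/1000 = 0.014497·(197/0.071)·½·1000·3.18²/1000 = 203.4 kPa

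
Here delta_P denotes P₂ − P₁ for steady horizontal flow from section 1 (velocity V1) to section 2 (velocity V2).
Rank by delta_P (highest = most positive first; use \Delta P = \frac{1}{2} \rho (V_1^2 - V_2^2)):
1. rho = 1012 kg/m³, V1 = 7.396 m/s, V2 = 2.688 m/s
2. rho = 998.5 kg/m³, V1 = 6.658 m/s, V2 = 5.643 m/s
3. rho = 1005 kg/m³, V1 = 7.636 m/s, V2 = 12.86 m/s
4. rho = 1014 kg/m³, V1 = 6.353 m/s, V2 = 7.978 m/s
Case 1: delta_P = 24.02 kPa
Case 2: delta_P = 6.233 kPa
Case 3: delta_P = -53.8 kPa
Case 4: delta_P = -11.81 kPa
Ranking (highest first): 1, 2, 4, 3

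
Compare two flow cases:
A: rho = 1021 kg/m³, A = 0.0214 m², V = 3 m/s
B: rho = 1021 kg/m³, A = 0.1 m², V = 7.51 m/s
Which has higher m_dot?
m_dot(A) = 65.55 kg/s, m_dot(B) = 766.8 kg/s. Answer: B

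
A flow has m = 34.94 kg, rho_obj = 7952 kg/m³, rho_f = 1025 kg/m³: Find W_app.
Formula: W_{app} = mg\left(1 - \frac{\rho_f}{\rho_{obj}}\right)
W_app = 34.94·9.81·(1 − 1025/7952) = 298.6 N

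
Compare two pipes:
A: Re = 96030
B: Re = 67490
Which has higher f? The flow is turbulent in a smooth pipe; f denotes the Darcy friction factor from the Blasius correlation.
f(A) = 0.01795, f(B) = 0.01961. Answer: B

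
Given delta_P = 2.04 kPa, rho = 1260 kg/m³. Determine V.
Formula: V = \sqrt{\frac{2 \Delta P}{\rho}}
V = √(2·(2.04·1000)/1260) = 1.799 m/s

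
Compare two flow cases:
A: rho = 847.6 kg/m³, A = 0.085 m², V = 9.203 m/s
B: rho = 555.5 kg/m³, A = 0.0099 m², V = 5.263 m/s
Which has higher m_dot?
m_dot(A) = 663 kg/s, m_dot(B) = 28.94 kg/s. Answer: A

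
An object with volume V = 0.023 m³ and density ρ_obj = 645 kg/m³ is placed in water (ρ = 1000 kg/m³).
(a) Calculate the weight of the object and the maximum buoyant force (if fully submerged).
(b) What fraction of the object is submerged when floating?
(a) W=rho_obj*g*V=645*9.81*0.023=145.5 N; F_B(max)=rho*g*V=1000*9.81*0.023=225.6 N
(b) Floating fraction=rho_obj/rho=645/1000=0.645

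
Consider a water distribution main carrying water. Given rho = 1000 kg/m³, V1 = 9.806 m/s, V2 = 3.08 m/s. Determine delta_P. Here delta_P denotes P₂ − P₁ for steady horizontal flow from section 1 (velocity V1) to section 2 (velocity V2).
Formula: \Delta P = \frac{1}{2} \rho (V_1^2 - V_2^2)
delta_P = 0.5·1000·(9.806² − 3.08²)/1000 = 43.34 kPa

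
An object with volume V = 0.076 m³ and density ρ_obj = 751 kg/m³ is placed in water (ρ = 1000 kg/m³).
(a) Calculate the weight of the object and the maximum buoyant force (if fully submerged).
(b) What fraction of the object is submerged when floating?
(a) W=rho_obj*g*V=751*9.81*0.076=559.9 N; F_B(max)=rho*g*V=1000*9.81*0.076=745.6 N
(b) Floating fraction=rho_obj/rho=751/1000=0.751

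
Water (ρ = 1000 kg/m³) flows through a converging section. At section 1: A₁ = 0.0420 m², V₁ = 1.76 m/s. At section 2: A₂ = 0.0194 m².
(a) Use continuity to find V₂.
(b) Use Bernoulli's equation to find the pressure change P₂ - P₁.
(a) Continuity: A₁V₁=A₂V₂ -> V₂=A₁V₁/A₂=0.0420*1.76/0.0194=3.81 m/s
(b) Bernoulli: P₂-P₁=0.5*rho*(V₁^2-V₂^2)/1000=0.5*1000*(1.76^2-3.81^2)/1000=-5.709 kPa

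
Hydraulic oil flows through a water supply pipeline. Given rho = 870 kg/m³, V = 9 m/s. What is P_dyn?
Formula: P_{dyn} = \frac{1}{2} \rho V^2
P_dyn = 0.5·870·9²/1000 = 35.23 kPa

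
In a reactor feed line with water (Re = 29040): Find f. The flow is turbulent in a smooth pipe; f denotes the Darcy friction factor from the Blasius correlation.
Formula: f = \frac{0.316}{Re^{0.25}}
f = 0.316/29040^0.25 = 0.02421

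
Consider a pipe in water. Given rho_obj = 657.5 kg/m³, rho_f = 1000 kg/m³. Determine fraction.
Formula: f_{sub} = \frac{\rho_{obj}}{\rho_f}
fraction = 657.5/1000 = 0.6575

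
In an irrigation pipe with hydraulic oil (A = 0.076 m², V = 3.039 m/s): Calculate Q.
Formula: Q = A V
Q = 0.076·3.039·1000 = 231 L/s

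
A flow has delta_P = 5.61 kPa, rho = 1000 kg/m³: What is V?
Formula: V = \sqrt{\frac{2 \Delta P}{\rho}}
V = √(2·(5.61·1000)/1000) = 3.35 m/s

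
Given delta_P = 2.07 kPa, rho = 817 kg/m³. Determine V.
Formula: V = \sqrt{\frac{2 \Delta P}{\rho}}
V = √(2·(2.07·1000)/817) = 2.251 m/s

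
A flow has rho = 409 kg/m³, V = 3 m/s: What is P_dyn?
Formula: P_{dyn} = \frac{1}{2} \rho V^2
P_dyn = 0.5·409·3²/1000 = 1.841 kPa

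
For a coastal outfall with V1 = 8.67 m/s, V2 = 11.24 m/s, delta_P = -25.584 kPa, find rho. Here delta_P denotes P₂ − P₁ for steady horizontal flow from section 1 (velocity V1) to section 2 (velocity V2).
Formula: \Delta P = \frac{1}{2} \rho (V_1^2 - V_2^2)
Substituting knowns: -25.584 = 0.5·rho·(8.67² − 11.24²)/1000
Solving for rho: rho = 2·(-25.584·1000)/(8.67² − 11.24²) = 1000 kg/m³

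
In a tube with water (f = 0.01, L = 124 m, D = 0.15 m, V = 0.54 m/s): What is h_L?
Formula: h_L = f \frac{L}{D} \frac{V^2}{2g}
h_L = 0.01·(124/0.15)·0.54²/(2·9.81) = 0.1229 m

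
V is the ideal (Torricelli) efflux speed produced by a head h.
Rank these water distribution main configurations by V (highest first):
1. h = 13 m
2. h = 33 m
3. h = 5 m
Case 1: V = 15.97 m/s
Case 2: V = 25.45 m/s
Case 3: V = 9.905 m/s
Ranking (highest first): 2, 1, 3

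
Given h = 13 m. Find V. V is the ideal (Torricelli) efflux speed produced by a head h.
Formula: V = \sqrt{2 g h}
V = √(2·9.81·13) = 15.97 m/s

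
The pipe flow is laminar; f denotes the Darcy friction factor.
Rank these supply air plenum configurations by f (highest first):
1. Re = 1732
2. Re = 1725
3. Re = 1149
Case 1: f = 0.03695
Case 2: f = 0.0371
Case 3: f = 0.0557
Ranking (highest first): 3, 2, 1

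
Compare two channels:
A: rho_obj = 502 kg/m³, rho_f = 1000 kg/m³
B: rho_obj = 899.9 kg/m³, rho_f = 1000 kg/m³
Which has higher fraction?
fraction(A) = 0.502, fraction(B) = 0.8999. Answer: B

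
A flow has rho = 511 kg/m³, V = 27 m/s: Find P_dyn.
Formula: P_{dyn} = \frac{1}{2} \rho V^2
P_dyn = 0.5·511·27²/1000 = 186.3 kPa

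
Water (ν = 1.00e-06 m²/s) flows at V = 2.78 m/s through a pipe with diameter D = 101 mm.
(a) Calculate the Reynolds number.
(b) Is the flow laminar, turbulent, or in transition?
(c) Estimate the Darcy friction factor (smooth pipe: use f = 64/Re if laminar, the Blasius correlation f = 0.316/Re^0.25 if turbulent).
(a) Re = V·D/ν = 2.78·0.101/1.00e-06 = 280780
(b) Flow regime: turbulent (Re > 4000)
(c) Friction factor: f = 0.316/Re^0.25 = 0.316/280780^0.25 = 0.01373 (Blasius is strictly valid for Re ≲ 1e5; used here as the smooth-pipe estimate the problem specifies)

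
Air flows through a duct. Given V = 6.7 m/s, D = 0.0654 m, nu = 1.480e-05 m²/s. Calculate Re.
Formula: Re = \frac{V D}{\nu}
Re = 6.7·0.0654/1.480e-05 = 29607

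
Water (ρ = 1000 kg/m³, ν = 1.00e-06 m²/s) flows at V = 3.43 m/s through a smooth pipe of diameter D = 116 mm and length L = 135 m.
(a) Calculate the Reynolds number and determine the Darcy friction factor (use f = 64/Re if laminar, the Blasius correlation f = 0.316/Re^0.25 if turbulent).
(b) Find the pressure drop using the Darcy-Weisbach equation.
(a) Re = V·D/ν = 3.43·0.116/1.00e-06 = 397880 → turbulent (Re > 4000); f = 0.316/Re^0.25 = 0.316/397880^0.25 = 0.012582 (Blasius is strictly valid for Re ≲ 1e5; used here as the smooth-pipe estimate the problem specifies)
(b) Darcy-Weisbach: ΔP = f·(L/D)·½ρV²/1000 = 0.012582·(135/0.116)·½·1000·3.43²/1000 = 86.14 kPa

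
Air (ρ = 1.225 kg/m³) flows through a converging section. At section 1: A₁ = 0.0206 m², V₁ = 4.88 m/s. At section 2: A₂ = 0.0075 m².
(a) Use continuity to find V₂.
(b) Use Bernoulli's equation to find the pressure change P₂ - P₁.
(a) Continuity: A₁V₁=A₂V₂ -> V₂=A₁V₁/A₂=0.0206*4.88/0.0075=13.40 m/s
(b) Bernoulli: P₂-P₁=0.5*rho*(V₁^2-V₂^2)/1000=0.5*1.225*(4.88^2-13.40^2)/1000=-0.09539 kPa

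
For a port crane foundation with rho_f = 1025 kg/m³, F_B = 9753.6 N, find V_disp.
Formula: F_B = \rho_f g V_{disp}
Substituting knowns: 9753.6 = 1025·9.81·V_disp
Solving for V_disp: V_disp = 9753.6/(1025·9.81) = 0.97 m³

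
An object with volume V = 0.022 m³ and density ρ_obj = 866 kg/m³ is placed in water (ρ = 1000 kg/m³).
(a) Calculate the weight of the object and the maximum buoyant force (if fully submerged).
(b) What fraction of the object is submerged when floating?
(a) W=rho_obj*g*V=866*9.81*0.022=186.9 N; F_B(max)=rho*g*V=1000*9.81*0.022=215.8 N
(b) Floating fraction=rho_obj/rho=866/1000=0.866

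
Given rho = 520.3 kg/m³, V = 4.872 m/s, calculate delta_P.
Formula: V = \sqrt{\frac{2 \Delta P}{\rho}}
Substituting knowns: 4.872 = √(2·(delta_P·1000)/520.3)
Solving for delta_P: delta_P = 4.872²·520.3/2/1000 = 6.175 kPa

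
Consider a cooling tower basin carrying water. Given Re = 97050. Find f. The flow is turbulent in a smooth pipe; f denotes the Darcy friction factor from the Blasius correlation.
Formula: f = \frac{0.316}{Re^{0.25}}
f = 0.316/97050^0.25 = 0.0179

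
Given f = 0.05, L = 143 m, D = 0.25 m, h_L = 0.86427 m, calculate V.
Formula: h_L = f \frac{L}{D} \frac{V^2}{2g}
Substituting knowns: 0.86427 = 0.05·(143/0.25)·V²/(2·9.81)
Solving for V: V = √(0.86427·2·9.81/(0.05·(143/0.25))) = 0.77 m/s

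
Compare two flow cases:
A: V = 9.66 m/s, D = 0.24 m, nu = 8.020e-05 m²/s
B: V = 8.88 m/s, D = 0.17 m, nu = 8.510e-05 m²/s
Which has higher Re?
Re(A) = 28908, Re(B) = 17739. Answer: A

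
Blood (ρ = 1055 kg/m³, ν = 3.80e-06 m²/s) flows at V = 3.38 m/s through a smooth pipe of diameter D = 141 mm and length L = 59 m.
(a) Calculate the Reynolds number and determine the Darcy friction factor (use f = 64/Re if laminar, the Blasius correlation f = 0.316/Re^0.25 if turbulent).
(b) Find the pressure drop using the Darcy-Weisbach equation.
(a) Re = V·D/ν = 3.38·0.141/3.80e-06 = 125420 → turbulent (Re > 4000); f = 0.316/Re^0.25 = 0.316/125420^0.25 = 0.016792 (Blasius is strictly valid for Re ≲ 1e5; used here as the smooth-pipe estimate the problem specifies)
(b) Darcy-Weisbach: ΔP = f·(L/D)·½ρV²/1000 = 0.016792·(59/0.141)·½·1055·3.38²/1000 = 42.34 kPa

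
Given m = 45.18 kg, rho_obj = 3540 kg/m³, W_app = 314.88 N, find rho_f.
Formula: W_{app} = mg\left(1 - \frac{\rho_f}{\rho_{obj}}\right)
Substituting knowns: 314.88 = 45.18·9.81·(1 − rho_f/3540)
Solving for rho_f: rho_f = 3540·(1 − 314.88/(45.18·9.81)) = 1025 kg/m³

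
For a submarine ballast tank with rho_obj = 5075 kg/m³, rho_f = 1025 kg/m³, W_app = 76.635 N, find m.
Formula: W_{app} = mg\left(1 - \frac{\rho_f}{\rho_{obj}}\right)
Substituting knowns: 76.635 = m·9.81·(1 − 1025/5075)
Solving for m: m = 76.635/(9.81·(1 − 1025/5075)) = 9.789 kg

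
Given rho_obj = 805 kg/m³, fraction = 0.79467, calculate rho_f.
Formula: f_{sub} = \frac{\rho_{obj}}{\rho_f}
Substituting knowns: 0.79467 = 805/rho_f
Solving for rho_f: rho_f = 805/0.79467 = 1013 kg/m³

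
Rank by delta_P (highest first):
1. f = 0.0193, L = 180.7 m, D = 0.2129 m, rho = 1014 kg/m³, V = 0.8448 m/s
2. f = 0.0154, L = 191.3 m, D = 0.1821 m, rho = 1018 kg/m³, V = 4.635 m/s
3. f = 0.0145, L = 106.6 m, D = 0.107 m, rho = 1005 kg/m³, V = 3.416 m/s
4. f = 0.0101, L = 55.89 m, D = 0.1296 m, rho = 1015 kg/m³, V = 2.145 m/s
Case 1: delta_P = 5.927 kPa
Case 2: delta_P = 176.9 kPa
Case 3: delta_P = 84.71 kPa
Case 4: delta_P = 10.17 kPa
Ranking (highest first): 2, 3, 4, 1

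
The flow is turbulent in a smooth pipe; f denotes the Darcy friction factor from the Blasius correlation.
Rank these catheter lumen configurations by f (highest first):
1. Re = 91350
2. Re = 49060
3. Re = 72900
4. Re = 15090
Case 1: f = 0.01818
Case 2: f = 0.02123
Case 3: f = 0.01923
Case 4: f = 0.02851
Ranking (highest first): 4, 2, 3, 1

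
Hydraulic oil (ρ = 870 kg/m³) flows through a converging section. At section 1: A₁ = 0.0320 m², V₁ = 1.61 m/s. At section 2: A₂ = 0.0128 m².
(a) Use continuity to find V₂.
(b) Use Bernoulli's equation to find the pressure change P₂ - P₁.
(a) Continuity: A₁V₁=A₂V₂ -> V₂=A₁V₁/A₂=0.0320*1.61/0.0128=4.03 m/s
(b) Bernoulli: P₂-P₁=0.5*rho*(V₁^2-V₂^2)/1000=0.5*870*(1.61^2-4.03^2)/1000=-5.937 kPa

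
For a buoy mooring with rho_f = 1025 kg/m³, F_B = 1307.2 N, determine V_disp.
Formula: F_B = \rho_f g V_{disp}
Substituting knowns: 1307.2 = 1025·9.81·V_disp
Solving for V_disp: V_disp = 1307.2/(1025·9.81) = 0.13 m³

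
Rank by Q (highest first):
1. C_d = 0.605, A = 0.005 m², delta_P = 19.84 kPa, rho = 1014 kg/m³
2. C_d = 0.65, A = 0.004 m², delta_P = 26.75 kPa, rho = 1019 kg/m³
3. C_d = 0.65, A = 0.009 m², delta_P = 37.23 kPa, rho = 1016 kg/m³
Case 1: Q = 18.92 L/s
Case 2: Q = 18.84 L/s
Case 3: Q = 50.08 L/s
Ranking (highest first): 3, 1, 2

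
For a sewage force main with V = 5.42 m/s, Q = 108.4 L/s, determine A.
Formula: Q = A V
Substituting knowns: 108.4 = A·5.42·1000
Solving for A: A = (108.4/1000)/5.42 = 0.02 m²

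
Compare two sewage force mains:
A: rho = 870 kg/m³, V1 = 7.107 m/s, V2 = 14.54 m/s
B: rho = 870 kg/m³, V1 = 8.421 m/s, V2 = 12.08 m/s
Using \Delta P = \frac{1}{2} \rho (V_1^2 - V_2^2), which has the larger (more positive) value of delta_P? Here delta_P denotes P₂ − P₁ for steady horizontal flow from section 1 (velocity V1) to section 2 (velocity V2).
delta_P(A) = -69.99 kPa, delta_P(B) = -32.63 kPa. Answer: B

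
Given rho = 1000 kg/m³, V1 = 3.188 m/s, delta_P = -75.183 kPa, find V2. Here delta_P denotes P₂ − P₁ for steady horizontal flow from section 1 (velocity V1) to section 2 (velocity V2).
Formula: \Delta P = \frac{1}{2} \rho (V_1^2 - V_2^2)
Substituting knowns: -75.183 = 0.5·1000·(3.188² − V2²)/1000
Solving for V2: V2 = √(3.188² − 2·(-75.183·1000)/1000) = 12.67 m/s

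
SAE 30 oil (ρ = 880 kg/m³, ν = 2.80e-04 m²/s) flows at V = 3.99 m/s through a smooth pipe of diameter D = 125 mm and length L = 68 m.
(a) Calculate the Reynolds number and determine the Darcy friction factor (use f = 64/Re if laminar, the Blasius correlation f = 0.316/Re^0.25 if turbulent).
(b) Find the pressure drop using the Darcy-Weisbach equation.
(a) Re = V·D/ν = 3.99·0.125/2.80e-04 = 1781.3 → laminar (Re < 2300); f = 64/Re = 64/1781.3 = 0.035929
(b) Darcy-Weisbach: ΔP = f·(L/D)·½ρV²/1000 = 0.035929·(68/0.125)·½·880·3.99²/1000 = 136.9 kPa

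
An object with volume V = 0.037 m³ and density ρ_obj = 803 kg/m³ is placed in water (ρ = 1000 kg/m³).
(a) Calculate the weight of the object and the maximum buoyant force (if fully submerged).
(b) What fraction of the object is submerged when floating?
(a) W=rho_obj*g*V=803*9.81*0.037=291.5 N; F_B(max)=rho*g*V=1000*9.81*0.037=363.0 N
(b) Floating fraction=rho_obj/rho=803/1000=0.803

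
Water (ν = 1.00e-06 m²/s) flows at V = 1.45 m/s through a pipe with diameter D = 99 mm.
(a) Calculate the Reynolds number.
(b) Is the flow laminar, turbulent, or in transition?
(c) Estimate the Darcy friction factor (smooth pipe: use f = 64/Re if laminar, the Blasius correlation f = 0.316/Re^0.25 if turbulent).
(a) Re = V·D/ν = 1.45·0.099/1.00e-06 = 143550
(b) Flow regime: turbulent (Re > 4000)
(c) Friction factor: f = 0.316/Re^0.25 = 0.316/143550^0.25 = 0.01623 (Blasius is strictly valid for Re ≲ 1e5; used here as the smooth-pipe estimate the problem specifies)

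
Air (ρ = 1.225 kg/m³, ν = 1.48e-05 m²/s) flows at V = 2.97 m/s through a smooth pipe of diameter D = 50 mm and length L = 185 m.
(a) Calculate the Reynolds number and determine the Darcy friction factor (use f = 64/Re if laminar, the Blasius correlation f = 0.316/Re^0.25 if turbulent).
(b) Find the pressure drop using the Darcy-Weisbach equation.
(a) Re = V·D/ν = 2.97·0.05/1.48e-05 = 10034 → turbulent (Re > 4000); f = 0.316/Re^0.25 = 0.316/10034^0.25 = 0.031573
(b) Darcy-Weisbach: ΔP = f·(L/D)·½ρV²/1000 = 0.031573·(185/0.050)·½·1.225·2.97²/1000 = 0.6312 kPa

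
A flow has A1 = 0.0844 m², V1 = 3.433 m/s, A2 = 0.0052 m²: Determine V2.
Formula: V_2 = \frac{A_1 V_1}{A_2}
V2 = 0.0844·3.433/0.0052 = 55.72 m/s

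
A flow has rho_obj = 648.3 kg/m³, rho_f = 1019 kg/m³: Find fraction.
Formula: f_{sub} = \frac{\rho_{obj}}{\rho_f}
fraction = 648.3/1019 = 0.6362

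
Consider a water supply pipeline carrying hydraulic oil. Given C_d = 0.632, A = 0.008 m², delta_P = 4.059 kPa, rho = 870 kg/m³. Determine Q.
Formula: Q = C_d A \sqrt{\frac{2 \Delta P}{\rho}}
Q = 0.632·0.008·√(2·(4.059·1000)/870)·1000 = 15.44 L/s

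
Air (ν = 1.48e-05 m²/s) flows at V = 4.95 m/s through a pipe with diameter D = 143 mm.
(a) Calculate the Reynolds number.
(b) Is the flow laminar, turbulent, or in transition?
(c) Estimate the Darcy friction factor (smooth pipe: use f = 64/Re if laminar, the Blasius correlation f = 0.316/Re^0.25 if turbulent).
(a) Re = V·D/ν = 4.95·0.143/1.48e-05 = 47828
(b) Flow regime: turbulent (Re > 4000)
(c) Friction factor: f = 0.316/Re^0.25 = 0.316/47828^0.25 = 0.02137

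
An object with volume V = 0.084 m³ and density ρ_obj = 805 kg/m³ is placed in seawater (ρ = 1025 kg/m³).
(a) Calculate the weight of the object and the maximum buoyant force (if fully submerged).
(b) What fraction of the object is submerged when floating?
(a) W=rho_obj*g*V=805*9.81*0.084=663.4 N; F_B(max)=rho*g*V=1025*9.81*0.084=844.6 N
(b) Floating fraction=rho_obj/rho=805/1025=0.785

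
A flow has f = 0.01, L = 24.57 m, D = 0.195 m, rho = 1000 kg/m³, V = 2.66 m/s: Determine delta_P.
Formula: \Delta P = f \frac{L}{D} \frac{\rho V^2}{2}
delta_P = 0.01·(24.57/0.195)·0.5·1000·2.66²/1000 = 4.458 kPa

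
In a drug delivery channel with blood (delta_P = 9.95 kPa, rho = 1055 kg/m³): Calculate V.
Formula: V = \sqrt{\frac{2 \Delta P}{\rho}}
V = √(2·(9.95·1000)/1055) = 4.343 m/s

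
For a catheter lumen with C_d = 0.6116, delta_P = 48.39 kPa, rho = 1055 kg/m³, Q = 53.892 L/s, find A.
Formula: Q = C_d A \sqrt{\frac{2 \Delta P}{\rho}}
Substituting knowns: 53.892 = 0.6116·A·√(2·(48.39·1000)/1055)·1000
Solving for A: A = (53.892/1000)/(0.6116·√(2·(48.39·1000)/1055)) = 0.0092 m²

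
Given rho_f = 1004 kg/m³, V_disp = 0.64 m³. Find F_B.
Formula: F_B = \rho_f g V_{disp}
F_B = 1004·9.81·0.64 = 6304 N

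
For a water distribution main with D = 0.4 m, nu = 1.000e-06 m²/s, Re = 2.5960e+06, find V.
Formula: Re = \frac{V D}{\nu}
Substituting knowns: 2.5960e+06 = V·0.4/1.000e-06
Solving for V: V = 2.5960e+06·1.000e-06/0.4 = 6.49 m/s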